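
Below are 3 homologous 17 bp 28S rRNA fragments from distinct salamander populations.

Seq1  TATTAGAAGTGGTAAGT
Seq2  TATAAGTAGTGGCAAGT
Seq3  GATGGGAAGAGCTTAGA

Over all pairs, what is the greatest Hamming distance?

Pairwise Hamming distances:
  Seq1 vs Seq2: 3
  Seq1 vs Seq3: 7
  Seq2 vs Seq3: 9
The largest is 9, between Seq2 and Seq3.

9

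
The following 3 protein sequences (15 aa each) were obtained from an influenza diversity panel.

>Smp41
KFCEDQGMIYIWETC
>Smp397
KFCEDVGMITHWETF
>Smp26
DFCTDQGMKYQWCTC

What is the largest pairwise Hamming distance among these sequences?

Pairwise Hamming distances:
  Smp41 vs Smp397: 4
  Smp41 vs Smp26: 5
  Smp397 vs Smp26: 8
The largest is 8, between Smp397 and Smp26.

8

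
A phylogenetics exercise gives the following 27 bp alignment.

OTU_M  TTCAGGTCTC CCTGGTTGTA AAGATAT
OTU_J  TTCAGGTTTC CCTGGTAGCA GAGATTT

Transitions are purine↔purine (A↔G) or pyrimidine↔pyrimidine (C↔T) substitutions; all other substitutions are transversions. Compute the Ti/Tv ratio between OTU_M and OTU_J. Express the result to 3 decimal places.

The sequences differ at positions 8 (C/T, transition), 17 (T/A, transversion), 19 (T/C, transition), 21 (A/G, transition), 26 (A/T, transversion).
Of the 5 differences, 3 transitions and 2 transversions, so Ti/Tv = 3/2 = 1.500.

1.500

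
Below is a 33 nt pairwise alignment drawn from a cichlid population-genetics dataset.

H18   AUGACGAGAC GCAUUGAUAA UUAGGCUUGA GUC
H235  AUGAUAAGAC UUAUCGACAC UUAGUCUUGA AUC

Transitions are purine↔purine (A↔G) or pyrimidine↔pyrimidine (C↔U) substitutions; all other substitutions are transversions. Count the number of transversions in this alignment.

3

Differing sites — 5:C/U (Ti); 6:G/A (Ti); 11:G/U (Tv); 12:C/U (Ti); 15:U/C (Ti); 18:U/C (Ti); 20:A/C (Tv); 25:G/U (Tv); 31:G/A (Ti).
Of the 9 differences, 6 transitions and 3 transversions, so the answer is 3.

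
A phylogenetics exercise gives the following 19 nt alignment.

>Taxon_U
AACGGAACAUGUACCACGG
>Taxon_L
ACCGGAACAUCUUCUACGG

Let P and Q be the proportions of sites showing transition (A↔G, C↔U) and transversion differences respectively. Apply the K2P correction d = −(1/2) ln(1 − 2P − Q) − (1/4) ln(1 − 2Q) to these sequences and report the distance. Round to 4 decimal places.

0.2476

The sequences differ at positions 2 (A/C, transversion), 11 (G/C, transversion), 13 (A/U, transversion), 15 (C/U, transition).
Of the 4 differences, 1 transition and 3 transversions over 19 sites: P = 1/19 = 0.052632, Q = 3/19 = 0.157895.
d = −0.5·ln(0.736841) − 0.25·ln(0.684210) = −0.5·(-0.305383) − 0.25·(-0.379490) = 0.2476.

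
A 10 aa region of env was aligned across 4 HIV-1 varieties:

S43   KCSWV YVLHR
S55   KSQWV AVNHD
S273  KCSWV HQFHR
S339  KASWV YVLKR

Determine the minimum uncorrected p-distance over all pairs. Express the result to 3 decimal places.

0.200

Pairwise Hamming distances:
  S43 vs S55: 5
  S43 vs S273: 3
  S43 vs S339: 2
  S55 vs S273: 6
  S55 vs S339: 6
  S273 vs S339: 5
The smallest is 2 mismatches, between S43 and S339; p = 2/10 = 0.200.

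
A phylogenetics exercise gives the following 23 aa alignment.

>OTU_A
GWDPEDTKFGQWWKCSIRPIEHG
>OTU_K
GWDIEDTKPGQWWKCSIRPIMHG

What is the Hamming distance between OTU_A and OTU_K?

Mismatches occur at site 4 (P/I), site 9 (F/P), site 21 (E/M).
That gives 3 mismatches out of 23 aligned sites, so the Hamming distance is 3.

3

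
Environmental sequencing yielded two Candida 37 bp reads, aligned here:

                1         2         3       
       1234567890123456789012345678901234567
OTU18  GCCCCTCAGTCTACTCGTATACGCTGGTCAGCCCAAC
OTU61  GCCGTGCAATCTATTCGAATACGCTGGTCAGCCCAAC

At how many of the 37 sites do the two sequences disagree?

The sequences differ at positions 4 (C/G), 5 (C/T), 6 (T/G), 9 (G/A), 14 (C/T), 18 (T/A).
That gives 6 mismatches out of 37 aligned sites, so the Hamming distance is 6.

6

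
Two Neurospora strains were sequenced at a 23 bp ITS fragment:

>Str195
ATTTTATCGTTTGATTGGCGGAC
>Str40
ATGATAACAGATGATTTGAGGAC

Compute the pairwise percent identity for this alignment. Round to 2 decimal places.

The sequences differ at positions 3 (T/G), 4 (T/A), 7 (T/A), 9 (G/A), 10 (T/G), 11 (T/A), 17 (G/T), 19 (C/A).
15 of the 23 sites match, so the percent identity is 15/23 × 100 = 65.22%.

65.22%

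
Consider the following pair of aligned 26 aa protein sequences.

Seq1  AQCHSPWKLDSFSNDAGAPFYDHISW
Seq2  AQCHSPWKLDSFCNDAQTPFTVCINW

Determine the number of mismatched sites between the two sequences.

7

The sequences differ at positions 13 (S/C), 17 (G/Q), 18 (A/T), 21 (Y/T), 22 (D/V), 23 (H/C), 25 (S/N).
That gives 7 mismatches out of 26 aligned sites, so the Hamming distance is 7.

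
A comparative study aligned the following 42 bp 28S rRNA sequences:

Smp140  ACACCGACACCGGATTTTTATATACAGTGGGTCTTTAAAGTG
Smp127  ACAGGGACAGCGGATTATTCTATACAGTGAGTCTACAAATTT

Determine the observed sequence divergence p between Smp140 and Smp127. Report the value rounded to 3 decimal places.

0.238

Mismatches occur at site 4 (C→G), site 5 (C→G), site 10 (C→G), site 17 (T→A), site 20 (A→C), site 30 (G→A), site 35 (T→A), site 36 (T→C), site 40 (G→T), site 42 (G→T).
There are 10 differences over 42 sites, so p = 10/42 = 0.238.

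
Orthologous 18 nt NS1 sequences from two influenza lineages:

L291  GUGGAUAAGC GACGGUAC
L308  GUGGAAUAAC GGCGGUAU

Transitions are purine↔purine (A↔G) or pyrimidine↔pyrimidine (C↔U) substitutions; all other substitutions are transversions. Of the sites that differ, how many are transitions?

3

Differing sites — 6:U/A (Tv); 7:A/U (Tv); 9:G/A (Ti); 12:A/G (Ti); 18:C/U (Ti).
Of the 5 differences, 3 transitions and 2 transversions, so the answer is 3.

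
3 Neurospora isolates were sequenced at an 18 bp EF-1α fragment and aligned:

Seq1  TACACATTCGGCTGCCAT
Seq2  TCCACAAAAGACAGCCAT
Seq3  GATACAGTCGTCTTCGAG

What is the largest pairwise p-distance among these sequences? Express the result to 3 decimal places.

0.611

Pairwise Hamming distances:
  Seq1 vs Seq2: 6
  Seq1 vs Seq3: 7
  Seq2 vs Seq3: 11
The largest is 11 mismatches, between Seq2 and Seq3; p = 11/18 = 0.611.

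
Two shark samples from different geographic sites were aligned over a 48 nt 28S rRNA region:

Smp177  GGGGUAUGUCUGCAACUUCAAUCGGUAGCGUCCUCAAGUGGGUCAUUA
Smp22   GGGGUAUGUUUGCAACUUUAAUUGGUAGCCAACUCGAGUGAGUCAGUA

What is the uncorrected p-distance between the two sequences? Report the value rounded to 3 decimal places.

0.188

Differing sites — 10:C/U; 19:C/U; 23:C/U; 30:G/C; 31:U/A; 32:C/A; 36:A/G; 41:G/A; 46:U/G.
There are 9 differences over 48 sites, so p = 9/48 = 0.188.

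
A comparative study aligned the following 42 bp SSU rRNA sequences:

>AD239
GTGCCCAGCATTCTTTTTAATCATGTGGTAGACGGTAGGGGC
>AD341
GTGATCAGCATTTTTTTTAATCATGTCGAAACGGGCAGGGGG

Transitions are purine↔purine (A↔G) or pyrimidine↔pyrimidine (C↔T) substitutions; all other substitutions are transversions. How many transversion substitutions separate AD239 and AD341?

6

Mismatches occur at site 4 (C/A, transversion), site 5 (C/T, transition), site 13 (C/T, transition), site 27 (G/C, transversion), site 29 (T/A, transversion), site 31 (G/A, transition), site 32 (A/C, transversion), site 33 (C/G, transversion), site 36 (T/C, transition), site 42 (C/G, transversion).
Of the 10 differences, 4 transitions and 6 transversions, so the answer is 6.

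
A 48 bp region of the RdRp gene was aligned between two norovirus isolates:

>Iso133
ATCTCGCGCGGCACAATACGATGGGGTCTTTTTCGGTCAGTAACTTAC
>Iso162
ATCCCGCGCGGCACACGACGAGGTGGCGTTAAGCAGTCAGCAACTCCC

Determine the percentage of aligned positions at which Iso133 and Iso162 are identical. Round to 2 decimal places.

The sequences differ at positions 4 (T/C), 16 (A/C), 17 (T/G), 22 (T/G), 24 (G/T), 27 (T/C), 28 (C/G), 31 (T/A), 32 (T/A), 33 (T/G), 35 (G/A), 41 (T/C), 46 (T/C), 47 (A/C).
34 of the 48 sites match, so the percent identity is 34/48 × 100 = 70.83%.

70.83%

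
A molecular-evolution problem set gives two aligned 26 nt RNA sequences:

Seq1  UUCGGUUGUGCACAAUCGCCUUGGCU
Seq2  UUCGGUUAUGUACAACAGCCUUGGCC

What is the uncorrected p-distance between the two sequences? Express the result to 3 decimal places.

0.192

Mismatches occur at site 8 (G→A), site 11 (C→U), site 16 (U→C), site 17 (C→A), site 26 (U→C).
There are 5 differences over 26 sites, so p = 5/26 = 0.192.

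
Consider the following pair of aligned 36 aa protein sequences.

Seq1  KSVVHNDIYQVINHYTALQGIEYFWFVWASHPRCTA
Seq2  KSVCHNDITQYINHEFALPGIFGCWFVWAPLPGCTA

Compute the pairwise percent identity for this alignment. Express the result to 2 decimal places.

66.67%

Mismatches occur at site 4 (V↔C), site 9 (Y↔T), site 11 (V↔Y), site 15 (Y↔E), site 16 (T↔F), site 19 (Q↔P), site 22 (E↔F), site 23 (Y↔G), site 24 (F↔C), site 30 (S↔P), site 31 (H↔L), site 33 (R↔G).
24 of the 36 sites match, so the percent identity is 24/36 × 100 = 66.67%.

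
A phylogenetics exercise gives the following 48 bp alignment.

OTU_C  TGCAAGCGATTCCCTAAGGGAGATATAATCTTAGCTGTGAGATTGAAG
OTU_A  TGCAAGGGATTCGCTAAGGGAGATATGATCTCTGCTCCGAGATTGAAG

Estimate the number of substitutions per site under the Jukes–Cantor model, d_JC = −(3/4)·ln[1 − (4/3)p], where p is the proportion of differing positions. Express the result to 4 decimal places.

The sequences differ at positions 7 (C/G), 13 (C/G), 27 (A/G), 32 (T/C), 33 (A/T), 37 (G/C), 38 (T/C).
p = 7/48 = 0.145833.
d = −0.75 · ln(1 − (4/3)·0.145833) = −0.75 · ln(0.805556) = −0.75 · (-0.216223) = 0.1622.

0.1622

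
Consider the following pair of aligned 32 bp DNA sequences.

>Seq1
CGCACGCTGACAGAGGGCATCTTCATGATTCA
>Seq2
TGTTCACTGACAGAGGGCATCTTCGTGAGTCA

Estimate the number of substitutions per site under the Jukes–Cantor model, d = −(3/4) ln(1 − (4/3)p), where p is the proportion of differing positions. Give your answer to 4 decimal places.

0.2158

Differing sites — 1:C/T; 3:C/T; 4:A/T; 6:G/A; 25:A/G; 29:T/G.
p = 6/32 = 0.187500.
d = −0.75 · ln(1 − (4/3)·0.187500) = −0.75 · ln(0.750000) = −0.75 · (-0.287682) = 0.2158.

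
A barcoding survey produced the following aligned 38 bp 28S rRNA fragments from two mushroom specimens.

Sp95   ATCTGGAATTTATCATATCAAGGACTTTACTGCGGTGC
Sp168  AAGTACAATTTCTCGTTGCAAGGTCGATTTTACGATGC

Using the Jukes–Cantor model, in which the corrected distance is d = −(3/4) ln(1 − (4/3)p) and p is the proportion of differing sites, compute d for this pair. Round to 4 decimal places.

0.5604

Mismatches occur at site 2 (T/A), site 3 (C/G), site 5 (G/A), site 6 (G/C), site 12 (A/C), site 15 (A/G), site 17 (A/T), site 18 (T/G), site 24 (A/T), site 26 (T/G), site 27 (T/A), site 29 (A/T), site 30 (C/T), site 32 (G/A), site 35 (G/A).
p = 15/38 = 0.394737.
d = −0.75 · ln(1 − (4/3)·0.394737) = −0.75 · ln(0.473684) = −0.75 · (-0.747215) = 0.5604.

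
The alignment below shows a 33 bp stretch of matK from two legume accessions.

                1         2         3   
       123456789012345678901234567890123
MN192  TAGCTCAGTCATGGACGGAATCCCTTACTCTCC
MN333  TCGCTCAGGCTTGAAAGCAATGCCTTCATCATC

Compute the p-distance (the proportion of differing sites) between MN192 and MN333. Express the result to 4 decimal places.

0.3333

Differing sites — 2:A/C; 9:T/G; 11:A/T; 14:G/A; 16:C/A; 18:G/C; 22:C/G; 27:A/C; 28:C/A; 31:T/A; 32:C/T.
There are 11 differences over 33 sites, so p = 11/33 = 0.3333.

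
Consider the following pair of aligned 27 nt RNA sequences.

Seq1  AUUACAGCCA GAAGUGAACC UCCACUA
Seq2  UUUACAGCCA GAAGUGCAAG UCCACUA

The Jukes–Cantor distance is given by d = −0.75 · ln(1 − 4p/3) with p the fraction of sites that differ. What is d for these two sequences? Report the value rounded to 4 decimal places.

0.1650

The sequences differ at positions 1 (A/U), 17 (A/C), 19 (C/A), 20 (C/G).
p = 4/27 = 0.148148.
d = −0.75 · ln(1 − (4/3)·0.148148) = −0.75 · ln(0.802469) = −0.75 · (-0.220062) = 0.1650.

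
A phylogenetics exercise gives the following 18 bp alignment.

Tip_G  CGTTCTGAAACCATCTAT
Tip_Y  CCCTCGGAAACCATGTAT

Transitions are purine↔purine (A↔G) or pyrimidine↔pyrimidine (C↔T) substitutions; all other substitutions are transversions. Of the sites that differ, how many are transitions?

1

Mismatches occur at site 2 (G→C, transversion), site 3 (T→C, transition), site 6 (T→G, transversion), site 15 (C→G, transversion).
Of the 4 differences, 1 transition and 3 transversions, so the answer is 1.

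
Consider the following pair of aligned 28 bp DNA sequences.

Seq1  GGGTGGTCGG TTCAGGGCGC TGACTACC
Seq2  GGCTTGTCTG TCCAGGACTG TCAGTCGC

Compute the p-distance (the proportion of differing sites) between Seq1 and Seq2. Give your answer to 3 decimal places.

The sequences differ at positions 3 (G/C), 5 (G/T), 9 (G/T), 12 (T/C), 17 (G/A), 19 (G/T), 20 (C/G), 22 (G/C), 24 (C/G), 26 (A/C), 27 (C/G).
There are 11 differences over 28 sites, so p = 11/28 = 0.393.

0.393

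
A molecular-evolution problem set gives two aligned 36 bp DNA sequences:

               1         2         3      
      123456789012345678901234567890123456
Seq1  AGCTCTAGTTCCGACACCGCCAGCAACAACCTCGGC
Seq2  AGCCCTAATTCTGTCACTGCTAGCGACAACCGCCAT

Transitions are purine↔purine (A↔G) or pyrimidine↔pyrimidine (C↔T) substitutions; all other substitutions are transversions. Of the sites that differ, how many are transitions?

Mismatches occur at site 4 (T→C, transition), site 8 (G→A, transition), site 12 (C→T, transition), site 14 (A→T, transversion), site 18 (C→T, transition), site 21 (C→T, transition), site 25 (A→G, transition), site 32 (T→G, transversion), site 34 (G→C, transversion), site 35 (G→A, transition), site 36 (C→T, transition).
Of the 11 differences, 8 transitions and 3 transversions, so the answer is 8.

8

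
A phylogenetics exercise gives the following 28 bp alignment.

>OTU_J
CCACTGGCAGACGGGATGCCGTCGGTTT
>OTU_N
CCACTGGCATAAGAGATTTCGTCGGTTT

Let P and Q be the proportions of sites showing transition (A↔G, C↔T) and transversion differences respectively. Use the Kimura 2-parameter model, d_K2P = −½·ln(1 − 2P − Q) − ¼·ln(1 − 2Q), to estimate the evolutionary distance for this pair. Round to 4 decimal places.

0.2041

Differing sites — 10:G/T (Tv); 12:C/A (Tv); 14:G/A (Ti); 18:G/T (Tv); 19:C/T (Ti).
Of the 5 differences, 2 transitions and 3 transversions over 28 sites: P = 2/28 = 0.071429, Q = 3/28 = 0.107143.
d = −0.5·ln(0.749999) − 0.25·ln(0.785714) = −0.5·(-0.287683) − 0.25·(-0.241162) = 0.2041.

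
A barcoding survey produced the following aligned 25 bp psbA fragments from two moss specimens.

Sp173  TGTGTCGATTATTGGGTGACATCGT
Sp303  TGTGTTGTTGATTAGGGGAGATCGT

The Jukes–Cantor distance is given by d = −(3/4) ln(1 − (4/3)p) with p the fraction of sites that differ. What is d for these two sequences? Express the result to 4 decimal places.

0.2892

The sequences differ at positions 6 (C/T), 8 (A/T), 10 (T/G), 14 (G/A), 17 (T/G), 20 (C/G).
p = 6/25 = 0.240000.
d = −0.75 · ln(1 − (4/3)·0.240000) = −0.75 · ln(0.680000) = −0.75 · (-0.385662) = 0.2892.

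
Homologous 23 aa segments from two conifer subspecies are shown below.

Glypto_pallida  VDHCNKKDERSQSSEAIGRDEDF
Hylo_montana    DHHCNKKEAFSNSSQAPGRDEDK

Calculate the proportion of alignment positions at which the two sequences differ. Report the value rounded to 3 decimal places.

0.391

The sequences differ at positions 1 (V/D), 2 (D/H), 8 (D/E), 9 (E/A), 10 (R/F), 12 (Q/N), 15 (E/Q), 17 (I/P), 23 (F/K).
There are 9 differences over 23 sites, so p = 9/23 = 0.391.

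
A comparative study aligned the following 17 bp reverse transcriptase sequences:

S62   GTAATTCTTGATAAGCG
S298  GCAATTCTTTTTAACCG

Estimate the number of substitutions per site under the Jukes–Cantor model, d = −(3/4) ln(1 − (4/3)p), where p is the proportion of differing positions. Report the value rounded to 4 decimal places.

0.2824

Differing sites — 2:T/C; 10:G/T; 11:A/T; 15:G/C.
p = 4/17 = 0.235294.
d = −0.75 · ln(1 − (4/3)·0.235294) = −0.75 · ln(0.686275) = −0.75 · (-0.376477) = 0.2824.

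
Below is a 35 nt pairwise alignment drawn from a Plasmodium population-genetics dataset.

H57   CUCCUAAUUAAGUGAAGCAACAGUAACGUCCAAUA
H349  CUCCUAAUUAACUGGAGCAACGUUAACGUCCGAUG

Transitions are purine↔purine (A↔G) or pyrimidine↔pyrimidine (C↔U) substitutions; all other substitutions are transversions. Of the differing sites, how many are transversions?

2

Mismatches occur at site 12 (G/C, transversion), site 15 (A/G, transition), site 22 (A/G, transition), site 23 (G/U, transversion), site 32 (A/G, transition), site 35 (A/G, transition).
Of the 6 differences, 4 transitions and 2 transversions, so the answer is 2.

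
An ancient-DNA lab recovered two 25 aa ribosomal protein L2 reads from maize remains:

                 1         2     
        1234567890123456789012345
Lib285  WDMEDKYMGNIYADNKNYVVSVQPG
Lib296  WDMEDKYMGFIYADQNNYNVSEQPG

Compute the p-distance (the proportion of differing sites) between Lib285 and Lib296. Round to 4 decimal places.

0.2000

Mismatches occur at site 10 (N↔F), site 15 (N↔Q), site 16 (K↔N), site 19 (V↔N), site 22 (V↔E).
There are 5 differences over 25 sites, so p = 5/25 = 0.2000.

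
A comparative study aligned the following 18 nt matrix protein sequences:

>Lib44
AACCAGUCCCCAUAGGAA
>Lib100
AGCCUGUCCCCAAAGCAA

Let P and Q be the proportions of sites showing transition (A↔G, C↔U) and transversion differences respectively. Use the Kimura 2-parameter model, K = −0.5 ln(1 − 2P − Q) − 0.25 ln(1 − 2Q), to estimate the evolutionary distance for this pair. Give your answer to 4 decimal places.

0.2641

Differing sites — 2:A/G (Ti); 5:A/U (Tv); 13:U/A (Tv); 16:G/C (Tv).
Of the 4 differences, 1 transition and 3 transversions over 18 sites: P = 1/18 = 0.055556, Q = 3/18 = 0.166667.
d = −0.5·ln(0.722221) − 0.25·ln(0.666666) = −0.5·(-0.325424) − 0.25·(-0.405466) = 0.2641.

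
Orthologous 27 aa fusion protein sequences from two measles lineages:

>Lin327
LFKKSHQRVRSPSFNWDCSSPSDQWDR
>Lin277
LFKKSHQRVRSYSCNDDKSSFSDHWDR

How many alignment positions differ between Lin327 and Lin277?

Mismatches occur at site 12 (P↔Y), site 14 (F↔C), site 16 (W↔D), site 18 (C↔K), site 21 (P↔F), site 24 (Q↔H).
That gives 6 mismatches out of 27 aligned sites, so the Hamming distance is 6.

6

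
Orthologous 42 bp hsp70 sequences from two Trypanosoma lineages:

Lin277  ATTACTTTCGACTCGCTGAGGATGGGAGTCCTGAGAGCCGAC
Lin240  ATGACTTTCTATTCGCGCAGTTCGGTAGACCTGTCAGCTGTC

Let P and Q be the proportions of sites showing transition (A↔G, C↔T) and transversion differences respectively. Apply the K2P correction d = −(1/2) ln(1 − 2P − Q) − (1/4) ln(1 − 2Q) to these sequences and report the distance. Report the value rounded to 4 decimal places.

Mismatches occur at site 3 (T↔G, transversion), site 10 (G↔T, transversion), site 12 (C↔T, transition), site 17 (T↔G, transversion), site 18 (G↔C, transversion), site 21 (G↔T, transversion), site 22 (A↔T, transversion), site 23 (T↔C, transition), site 26 (G↔T, transversion), site 29 (T↔A, transversion), site 34 (A↔T, transversion), site 35 (G↔C, transversion), site 39 (C↔T, transition), site 41 (A↔T, transversion).
Of the 14 differences, 3 transitions and 11 transversions over 42 sites: P = 3/42 = 0.071429, Q = 11/42 = 0.261905.
d = −0.5·ln(0.595237) − 0.25·ln(0.476190) = −0.5·(-0.518796) − 0.25·(-0.741938) = 0.4449.

0.4449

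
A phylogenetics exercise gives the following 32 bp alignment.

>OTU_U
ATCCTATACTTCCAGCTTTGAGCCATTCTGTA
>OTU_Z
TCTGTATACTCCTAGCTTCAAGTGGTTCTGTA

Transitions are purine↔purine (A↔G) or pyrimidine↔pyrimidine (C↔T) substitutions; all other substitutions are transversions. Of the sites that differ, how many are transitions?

8

The sequences differ at positions 1 (A/T, transversion), 2 (T/C, transition), 3 (C/T, transition), 4 (C/G, transversion), 11 (T/C, transition), 13 (C/T, transition), 19 (T/C, transition), 20 (G/A, transition), 23 (C/T, transition), 24 (C/G, transversion), 25 (A/G, transition).
Of the 11 differences, 8 transitions and 3 transversions, so the answer is 8.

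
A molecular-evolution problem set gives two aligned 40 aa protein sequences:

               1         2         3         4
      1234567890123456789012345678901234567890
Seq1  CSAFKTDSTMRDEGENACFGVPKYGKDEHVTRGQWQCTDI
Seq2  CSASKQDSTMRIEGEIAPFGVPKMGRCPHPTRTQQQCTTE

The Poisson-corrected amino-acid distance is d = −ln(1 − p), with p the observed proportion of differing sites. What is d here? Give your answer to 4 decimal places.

0.4308

The sequences differ at positions 4 (F/S), 6 (T/Q), 12 (D/I), 16 (N/I), 18 (C/P), 24 (Y/M), 26 (K/R), 27 (D/C), 28 (E/P), 30 (V/P), 33 (G/T), 35 (W/Q), 39 (D/T), 40 (I/E).
p = 14/40 = 0.350000.
d = −ln(1 − 0.350000) = −ln(0.650000) = 0.4308.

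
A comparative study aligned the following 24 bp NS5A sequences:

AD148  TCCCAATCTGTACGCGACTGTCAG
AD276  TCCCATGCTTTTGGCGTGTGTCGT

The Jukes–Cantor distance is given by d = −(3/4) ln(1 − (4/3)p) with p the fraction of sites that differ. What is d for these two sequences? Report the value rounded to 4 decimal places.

0.5199

Differing sites — 6:A/T; 7:T/G; 10:G/T; 12:A/T; 13:C/G; 17:A/T; 18:C/G; 23:A/G; 24:G/T.
p = 9/24 = 0.375000.
d = −0.75 · ln(1 − (4/3)·0.375000) = −0.75 · ln(0.500000) = −0.75 · (-0.693147) = 0.5199.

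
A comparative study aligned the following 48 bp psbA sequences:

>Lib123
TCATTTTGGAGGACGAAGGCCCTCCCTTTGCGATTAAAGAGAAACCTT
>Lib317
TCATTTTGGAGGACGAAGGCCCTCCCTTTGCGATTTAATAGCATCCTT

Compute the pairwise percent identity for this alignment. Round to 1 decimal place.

91.7%

Mismatches occur at site 36 (A→T), site 39 (G→T), site 42 (A→C), site 44 (A→T).
44 of the 48 sites match, so the percent identity is 44/48 × 100 = 91.7%.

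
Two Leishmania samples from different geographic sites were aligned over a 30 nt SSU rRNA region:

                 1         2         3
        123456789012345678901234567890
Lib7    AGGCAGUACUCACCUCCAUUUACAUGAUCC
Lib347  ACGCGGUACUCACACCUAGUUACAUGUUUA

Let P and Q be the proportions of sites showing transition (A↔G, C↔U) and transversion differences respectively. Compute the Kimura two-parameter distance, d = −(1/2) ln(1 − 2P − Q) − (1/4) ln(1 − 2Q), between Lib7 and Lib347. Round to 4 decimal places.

Mismatches occur at site 2 (G→C, transversion), site 5 (A→G, transition), site 14 (C→A, transversion), site 15 (U→C, transition), site 17 (C→U, transition), site 19 (U→G, transversion), site 27 (A→U, transversion), site 29 (C→U, transition), site 30 (C→A, transversion).
Of the 9 differences, 4 transitions and 5 transversions over 30 sites: P = 4/30 = 0.133333, Q = 5/30 = 0.166667.
d = −0.5·ln(0.566667) − 0.25·ln(0.666666) = −0.5·(-0.567983) − 0.25·(-0.405466) = 0.3854.

0.3854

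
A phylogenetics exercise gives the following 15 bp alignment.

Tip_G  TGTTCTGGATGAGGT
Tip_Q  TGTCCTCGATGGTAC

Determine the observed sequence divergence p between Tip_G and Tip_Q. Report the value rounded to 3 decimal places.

Mismatches occur at site 4 (T↔C), site 7 (G↔C), site 12 (A↔G), site 13 (G↔T), site 14 (G↔A), site 15 (T↔C).
There are 6 differences over 15 sites, so p = 6/15 = 0.400.

0.400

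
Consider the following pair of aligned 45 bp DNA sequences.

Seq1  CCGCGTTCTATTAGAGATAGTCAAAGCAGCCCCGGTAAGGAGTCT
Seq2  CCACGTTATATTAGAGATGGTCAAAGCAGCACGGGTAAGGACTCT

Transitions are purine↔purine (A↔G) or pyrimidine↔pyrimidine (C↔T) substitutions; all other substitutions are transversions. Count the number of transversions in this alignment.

Mismatches occur at site 3 (G/A, transition), site 8 (C/A, transversion), site 19 (A/G, transition), site 31 (C/A, transversion), site 33 (C/G, transversion), site 42 (G/C, transversion).
Of the 6 differences, 2 transitions and 4 transversions, so the answer is 4.

4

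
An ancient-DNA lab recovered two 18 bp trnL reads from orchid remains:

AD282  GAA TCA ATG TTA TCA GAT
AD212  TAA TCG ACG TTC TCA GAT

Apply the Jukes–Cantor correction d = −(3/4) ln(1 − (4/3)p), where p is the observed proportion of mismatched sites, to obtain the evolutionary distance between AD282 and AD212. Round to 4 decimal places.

Mismatches occur at site 1 (G/T), site 6 (A/G), site 8 (T/C), site 12 (A/C).
p = 4/18 = 0.222222.
d = −0.75 · ln(1 − (4/3)·0.222222) = −0.75 · ln(0.703704) = −0.75 · (-0.351397) = 0.2635.

0.2635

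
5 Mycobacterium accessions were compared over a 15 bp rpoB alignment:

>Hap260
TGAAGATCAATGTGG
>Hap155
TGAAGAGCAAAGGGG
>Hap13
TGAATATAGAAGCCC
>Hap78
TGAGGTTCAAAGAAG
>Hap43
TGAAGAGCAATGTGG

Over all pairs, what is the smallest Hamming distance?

1

Pairwise Hamming distances:
  Hap260 vs Hap155: 3
  Hap260 vs Hap13: 7
  Hap260 vs Hap78: 5
  Hap260 vs Hap43: 1
  Hap155 vs Hap13: 7
  Hap155 vs Hap78: 5
  Hap155 vs Hap43: 2
  Hap13 vs Hap78: 8
  Hap13 vs Hap43: 8
  Hap78 vs Hap43: 6
The smallest is 1, between Hap260 and Hap43.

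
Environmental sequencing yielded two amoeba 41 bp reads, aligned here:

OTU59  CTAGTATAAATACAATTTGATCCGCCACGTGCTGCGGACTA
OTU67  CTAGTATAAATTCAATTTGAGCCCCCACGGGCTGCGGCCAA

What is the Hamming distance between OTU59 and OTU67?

6

The sequences differ at positions 12 (A/T), 21 (T/G), 24 (G/C), 30 (T/G), 38 (A/C), 40 (T/A).
That gives 6 mismatches out of 41 aligned sites, so the Hamming distance is 6.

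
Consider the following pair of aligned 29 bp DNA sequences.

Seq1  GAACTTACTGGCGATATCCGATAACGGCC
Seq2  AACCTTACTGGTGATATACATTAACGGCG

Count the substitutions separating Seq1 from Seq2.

Differing sites — 1:G/A; 3:A/C; 12:C/T; 18:C/A; 20:G/A; 21:A/T; 29:C/G.
That gives 7 mismatches out of 29 aligned sites, so the Hamming distance is 7.

7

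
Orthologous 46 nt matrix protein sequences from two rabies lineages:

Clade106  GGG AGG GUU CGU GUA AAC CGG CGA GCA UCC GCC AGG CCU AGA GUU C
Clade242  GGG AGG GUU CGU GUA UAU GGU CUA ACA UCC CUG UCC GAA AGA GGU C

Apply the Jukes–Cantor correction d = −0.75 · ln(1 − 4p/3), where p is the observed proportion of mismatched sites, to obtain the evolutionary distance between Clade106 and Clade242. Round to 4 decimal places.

0.4674

Mismatches occur at site 16 (A↔U), site 18 (C↔U), site 19 (C↔G), site 21 (G↔U), site 23 (G↔U), site 25 (G↔A), site 31 (G↔C), site 32 (C↔U), site 33 (C↔G), site 34 (A↔U), site 35 (G↔C), site 36 (G↔C), site 37 (C↔G), site 38 (C↔A), site 39 (U↔A), site 44 (U↔G).
p = 16/46 = 0.347826.
d = −0.75 · ln(1 − (4/3)·0.347826) = −0.75 · ln(0.536232) = −0.75 · (-0.623188) = 0.4674.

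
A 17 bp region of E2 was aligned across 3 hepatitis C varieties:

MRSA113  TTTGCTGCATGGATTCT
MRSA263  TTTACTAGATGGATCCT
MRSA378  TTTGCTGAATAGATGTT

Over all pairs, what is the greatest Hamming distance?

6

Pairwise Hamming distances:
  MRSA113 vs MRSA263: 4
  MRSA113 vs MRSA378: 4
  MRSA263 vs MRSA378: 6
The largest is 6, between MRSA263 and MRSA378.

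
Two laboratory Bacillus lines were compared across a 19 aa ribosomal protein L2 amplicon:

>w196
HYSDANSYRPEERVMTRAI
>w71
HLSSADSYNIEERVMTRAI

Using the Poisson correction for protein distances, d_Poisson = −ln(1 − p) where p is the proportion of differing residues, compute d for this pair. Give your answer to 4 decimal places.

0.3054

The sequences differ at positions 2 (Y/L), 4 (D/S), 6 (N/D), 9 (R/N), 10 (P/I).
p = 5/19 = 0.263158.
d = −ln(1 − 0.263158) = −ln(0.736842) = 0.3054.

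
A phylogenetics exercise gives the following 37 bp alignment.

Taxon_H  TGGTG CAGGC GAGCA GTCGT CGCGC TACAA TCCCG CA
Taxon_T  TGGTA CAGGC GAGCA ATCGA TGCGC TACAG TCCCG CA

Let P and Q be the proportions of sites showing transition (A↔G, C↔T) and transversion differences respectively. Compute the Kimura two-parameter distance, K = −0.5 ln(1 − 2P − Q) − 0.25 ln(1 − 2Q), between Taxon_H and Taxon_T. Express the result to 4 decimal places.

0.1532

The sequences differ at positions 5 (G/A, transition), 16 (G/A, transition), 20 (T/A, transversion), 21 (C/T, transition), 30 (A/G, transition).
Of the 5 differences, 4 transitions and 1 transversion over 37 sites: P = 4/37 = 0.108108, Q = 1/37 = 0.027027.
d = −0.5·ln(0.756757) − 0.25·ln(0.945946) = −0.5·(-0.278713) − 0.25·(-0.055570) = 0.1532.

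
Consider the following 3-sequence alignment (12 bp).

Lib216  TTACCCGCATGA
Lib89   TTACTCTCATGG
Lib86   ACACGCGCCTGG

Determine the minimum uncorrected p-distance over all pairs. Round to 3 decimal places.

Pairwise Hamming distances:
  Lib216 vs Lib89: 3
  Lib216 vs Lib86: 5
  Lib89 vs Lib86: 5
The smallest is 3 mismatches, between Lib216 and Lib89; p = 3/12 = 0.250.

0.250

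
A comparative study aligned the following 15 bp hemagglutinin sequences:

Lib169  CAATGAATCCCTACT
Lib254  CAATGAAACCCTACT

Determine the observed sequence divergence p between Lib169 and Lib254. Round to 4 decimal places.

The sequences differ at position 8 (T/A).
There are 1 differences over 15 sites, so p = 1/15 = 0.0667.

0.0667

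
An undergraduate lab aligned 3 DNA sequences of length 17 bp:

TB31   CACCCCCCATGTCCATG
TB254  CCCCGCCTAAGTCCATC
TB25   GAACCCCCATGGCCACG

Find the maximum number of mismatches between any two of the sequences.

Pairwise Hamming distances:
  TB31 vs TB254: 5
  TB31 vs TB25: 4
  TB254 vs TB25: 9
The largest is 9, between TB254 and TB25.

9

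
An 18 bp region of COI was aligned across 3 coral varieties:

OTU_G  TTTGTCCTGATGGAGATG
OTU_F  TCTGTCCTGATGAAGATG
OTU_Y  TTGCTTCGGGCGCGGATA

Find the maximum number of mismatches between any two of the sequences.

10

Pairwise Hamming distances:
  OTU_G vs OTU_F: 2
  OTU_G vs OTU_Y: 9
  OTU_F vs OTU_Y: 10
The largest is 10, between OTU_F and OTU_Y.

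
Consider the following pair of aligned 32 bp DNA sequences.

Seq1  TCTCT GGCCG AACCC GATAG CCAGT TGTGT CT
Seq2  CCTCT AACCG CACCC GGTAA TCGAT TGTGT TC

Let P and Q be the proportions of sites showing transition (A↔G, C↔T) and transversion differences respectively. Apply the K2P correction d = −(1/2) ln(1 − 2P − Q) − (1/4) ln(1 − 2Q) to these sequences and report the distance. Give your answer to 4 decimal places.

0.5501

The sequences differ at positions 1 (T/C, transition), 6 (G/A, transition), 7 (G/A, transition), 11 (A/C, transversion), 17 (A/G, transition), 20 (G/A, transition), 21 (C/T, transition), 23 (A/G, transition), 24 (G/A, transition), 31 (C/T, transition), 32 (T/C, transition).
Of the 11 differences, 10 transitions and 1 transversion over 32 sites: P = 10/32 = 0.312500, Q = 1/32 = 0.031250.
d = −0.5·ln(0.343750) − 0.25·ln(0.937500) = −0.5·(-1.067841) − 0.25·(-0.064539) = 0.5501.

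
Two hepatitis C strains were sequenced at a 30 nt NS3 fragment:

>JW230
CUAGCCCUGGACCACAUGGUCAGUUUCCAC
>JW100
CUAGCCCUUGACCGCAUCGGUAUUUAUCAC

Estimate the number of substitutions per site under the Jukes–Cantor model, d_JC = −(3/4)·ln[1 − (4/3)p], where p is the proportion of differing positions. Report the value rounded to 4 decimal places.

Differing sites — 9:G/U; 14:A/G; 18:G/C; 20:U/G; 21:C/U; 23:G/U; 26:U/A; 27:C/U.
p = 8/30 = 0.266667.
d = −0.75 · ln(1 − (4/3)·0.266667) = −0.75 · ln(0.644444) = −0.75 · (-0.439367) = 0.3295.

0.3295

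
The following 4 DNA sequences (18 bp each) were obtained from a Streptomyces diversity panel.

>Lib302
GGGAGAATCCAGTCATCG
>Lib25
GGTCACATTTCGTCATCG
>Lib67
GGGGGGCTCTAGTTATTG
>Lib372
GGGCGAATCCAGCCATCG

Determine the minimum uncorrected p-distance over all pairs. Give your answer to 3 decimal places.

0.111

Pairwise Hamming distances:
  Lib302 vs Lib25: 7
  Lib302 vs Lib67: 6
  Lib302 vs Lib372: 2
  Lib25 vs Lib67: 9
  Lib25 vs Lib372: 7
  Lib67 vs Lib372: 7
The smallest is 2 mismatches, between Lib302 and Lib372; p = 2/18 = 0.111.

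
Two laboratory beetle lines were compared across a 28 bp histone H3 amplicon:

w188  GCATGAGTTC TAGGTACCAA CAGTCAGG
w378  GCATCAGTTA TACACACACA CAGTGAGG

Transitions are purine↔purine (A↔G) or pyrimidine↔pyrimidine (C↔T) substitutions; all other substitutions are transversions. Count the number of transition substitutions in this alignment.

2

Differing sites — 5:G/C (Tv); 10:C/A (Tv); 13:G/C (Tv); 14:G/A (Ti); 15:T/C (Ti); 18:C/A (Tv); 19:A/C (Tv); 25:C/G (Tv).
Of the 8 differences, 2 transitions and 6 transversions, so the answer is 2.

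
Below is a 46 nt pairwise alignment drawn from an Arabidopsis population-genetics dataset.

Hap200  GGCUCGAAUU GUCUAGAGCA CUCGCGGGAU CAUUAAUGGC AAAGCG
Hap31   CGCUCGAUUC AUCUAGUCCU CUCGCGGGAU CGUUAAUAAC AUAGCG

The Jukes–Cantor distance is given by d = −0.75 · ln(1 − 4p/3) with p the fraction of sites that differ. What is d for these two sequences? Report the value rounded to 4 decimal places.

Mismatches occur at site 1 (G→C), site 8 (A→U), site 10 (U→C), site 11 (G→A), site 17 (A→U), site 18 (G→C), site 20 (A→U), site 32 (A→G), site 38 (G→A), site 39 (G→A), site 42 (A→U).
p = 11/46 = 0.239130.
d = −0.75 · ln(1 − (4/3)·0.239130) = −0.75 · ln(0.681160) = −0.75 · (-0.383958) = 0.2880.

0.2880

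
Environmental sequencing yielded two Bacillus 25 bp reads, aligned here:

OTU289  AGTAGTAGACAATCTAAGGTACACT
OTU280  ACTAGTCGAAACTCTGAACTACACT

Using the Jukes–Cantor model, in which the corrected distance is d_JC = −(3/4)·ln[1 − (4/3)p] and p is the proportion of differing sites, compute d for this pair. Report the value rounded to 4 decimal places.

Mismatches occur at site 2 (G/C), site 7 (A/C), site 10 (C/A), site 12 (A/C), site 16 (A/G), site 18 (G/A), site 19 (G/C).
p = 7/25 = 0.280000.
d = −0.75 · ln(1 − (4/3)·0.280000) = −0.75 · ln(0.626667) = −0.75 · (-0.467340) = 0.3505.

0.3505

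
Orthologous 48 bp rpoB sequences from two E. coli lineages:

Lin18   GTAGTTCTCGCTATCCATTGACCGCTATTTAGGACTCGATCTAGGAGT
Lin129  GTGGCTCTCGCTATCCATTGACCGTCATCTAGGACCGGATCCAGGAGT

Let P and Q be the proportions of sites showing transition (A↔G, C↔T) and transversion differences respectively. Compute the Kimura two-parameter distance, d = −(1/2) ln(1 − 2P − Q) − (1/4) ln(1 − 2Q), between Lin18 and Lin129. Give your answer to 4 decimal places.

0.1980

The sequences differ at positions 3 (A/G, transition), 5 (T/C, transition), 25 (C/T, transition), 26 (T/C, transition), 29 (T/C, transition), 36 (T/C, transition), 37 (C/G, transversion), 42 (T/C, transition).
Of the 8 differences, 7 transitions and 1 transversion over 48 sites: P = 7/48 = 0.145833, Q = 1/48 = 0.020833.
d = −0.5·ln(0.687501) − 0.25·ln(0.958334) = −0.5·(-0.374692) − 0.25·(-0.042559) = 0.1980.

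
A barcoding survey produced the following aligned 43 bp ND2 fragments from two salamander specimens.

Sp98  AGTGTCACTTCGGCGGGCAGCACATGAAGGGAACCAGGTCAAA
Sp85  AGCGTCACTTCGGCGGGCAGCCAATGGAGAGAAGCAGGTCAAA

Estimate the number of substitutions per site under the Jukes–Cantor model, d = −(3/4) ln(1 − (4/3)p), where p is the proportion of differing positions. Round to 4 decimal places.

Mismatches occur at site 3 (T↔C), site 22 (A↔C), site 23 (C↔A), site 27 (A↔G), site 30 (G↔A), site 34 (C↔G).
p = 6/43 = 0.139535.
d = −0.75 · ln(1 − (4/3)·0.139535) = −0.75 · ln(0.813953) = −0.75 · (-0.205853) = 0.1544.

0.1544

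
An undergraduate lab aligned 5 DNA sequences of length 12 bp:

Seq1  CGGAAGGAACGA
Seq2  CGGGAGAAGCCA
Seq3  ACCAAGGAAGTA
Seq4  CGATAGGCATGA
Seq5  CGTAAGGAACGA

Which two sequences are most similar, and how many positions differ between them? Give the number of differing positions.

Pairwise Hamming distances:
  Seq1 vs Seq2: 4
  Seq1 vs Seq3: 5
  Seq1 vs Seq4: 4
  Seq1 vs Seq5: 1
  Seq2 vs Seq3: 8
  Seq2 vs Seq4: 7
  Seq2 vs Seq5: 5
  Seq3 vs Seq4: 7
  Seq3 vs Seq5: 5
  Seq4 vs Seq5: 4
The smallest is 1, between Seq1 and Seq5.

1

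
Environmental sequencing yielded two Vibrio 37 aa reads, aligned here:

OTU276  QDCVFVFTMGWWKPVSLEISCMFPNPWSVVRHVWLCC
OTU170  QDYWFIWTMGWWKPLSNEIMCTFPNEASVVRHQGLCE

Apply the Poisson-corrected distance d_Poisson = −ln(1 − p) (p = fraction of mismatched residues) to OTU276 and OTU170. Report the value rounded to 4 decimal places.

0.4329

Mismatches occur at site 3 (C/Y), site 4 (V/W), site 6 (V/I), site 7 (F/W), site 15 (V/L), site 17 (L/N), site 20 (S/M), site 22 (M/T), site 26 (P/E), site 27 (W/A), site 33 (V/Q), site 34 (W/G), site 37 (C/E).
p = 13/37 = 0.351351.
d = −ln(1 − 0.351351) = −ln(0.648649) = 0.4329.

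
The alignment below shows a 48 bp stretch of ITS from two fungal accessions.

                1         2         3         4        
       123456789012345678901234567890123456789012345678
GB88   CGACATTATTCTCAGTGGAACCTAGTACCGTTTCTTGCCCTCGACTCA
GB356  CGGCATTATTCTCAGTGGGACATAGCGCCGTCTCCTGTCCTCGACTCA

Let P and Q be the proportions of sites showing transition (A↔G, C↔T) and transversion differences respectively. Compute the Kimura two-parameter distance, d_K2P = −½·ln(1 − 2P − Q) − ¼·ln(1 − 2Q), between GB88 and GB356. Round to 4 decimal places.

0.1980

Mismatches occur at site 3 (A↔G, transition), site 19 (A↔G, transition), site 22 (C↔A, transversion), site 26 (T↔C, transition), site 27 (A↔G, transition), site 32 (T↔C, transition), site 35 (T↔C, transition), site 38 (C↔T, transition).
Of the 8 differences, 7 transitions and 1 transversion over 48 sites: P = 7/48 = 0.145833, Q = 1/48 = 0.020833.
d = −0.5·ln(0.687501) − 0.25·ln(0.958334) = −0.5·(-0.374692) − 0.25·(-0.042559) = 0.1980.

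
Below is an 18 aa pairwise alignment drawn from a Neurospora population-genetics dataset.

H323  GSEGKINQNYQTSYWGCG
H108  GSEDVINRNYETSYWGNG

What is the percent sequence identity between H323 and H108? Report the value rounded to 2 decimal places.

The sequences differ at positions 4 (G/D), 5 (K/V), 8 (Q/R), 11 (Q/E), 17 (C/N).
13 of the 18 sites match, so the percent identity is 13/18 × 100 = 72.22%.

72.22%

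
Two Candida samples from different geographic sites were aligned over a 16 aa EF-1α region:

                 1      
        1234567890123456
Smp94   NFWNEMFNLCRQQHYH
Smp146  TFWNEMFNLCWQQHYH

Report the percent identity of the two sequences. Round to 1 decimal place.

87.5%

Mismatches occur at site 1 (N→T), site 11 (R→W).
14 of the 16 sites match, so the percent identity is 14/16 × 100 = 87.5%.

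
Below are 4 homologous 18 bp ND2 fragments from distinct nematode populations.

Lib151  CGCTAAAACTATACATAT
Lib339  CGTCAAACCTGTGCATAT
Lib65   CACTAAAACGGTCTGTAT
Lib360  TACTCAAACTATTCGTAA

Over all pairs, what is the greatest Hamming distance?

Pairwise Hamming distances:
  Lib151 vs Lib339: 5
  Lib151 vs Lib65: 6
  Lib151 vs Lib360: 6
  Lib339 vs Lib65: 8
  Lib339 vs Lib360: 10
  Lib65 vs Lib360: 7
The largest is 10, between Lib339 and Lib360.

10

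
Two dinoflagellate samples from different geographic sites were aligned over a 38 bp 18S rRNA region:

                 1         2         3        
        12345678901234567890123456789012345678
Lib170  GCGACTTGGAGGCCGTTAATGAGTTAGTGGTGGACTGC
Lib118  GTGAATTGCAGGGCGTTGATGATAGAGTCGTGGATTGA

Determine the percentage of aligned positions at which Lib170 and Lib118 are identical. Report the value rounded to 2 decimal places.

71.05%

Mismatches occur at site 2 (C↔T), site 5 (C↔A), site 9 (G↔C), site 13 (C↔G), site 18 (A↔G), site 23 (G↔T), site 24 (T↔A), site 25 (T↔G), site 29 (G↔C), site 35 (C↔T), site 38 (C↔A).
27 of the 38 sites match, so the percent identity is 27/38 × 100 = 71.05%.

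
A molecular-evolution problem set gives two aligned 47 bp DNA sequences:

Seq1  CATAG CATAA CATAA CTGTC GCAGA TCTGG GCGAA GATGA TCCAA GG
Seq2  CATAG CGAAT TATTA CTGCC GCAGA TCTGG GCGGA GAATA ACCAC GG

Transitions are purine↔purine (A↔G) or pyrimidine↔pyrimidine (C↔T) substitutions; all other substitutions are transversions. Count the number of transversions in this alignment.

7

Differing sites — 7:A/G (Ti); 8:T/A (Tv); 10:A/T (Tv); 11:C/T (Ti); 14:A/T (Tv); 19:T/C (Ti); 34:A/G (Ti); 38:T/A (Tv); 39:G/T (Tv); 41:T/A (Tv); 45:A/C (Tv).
Of the 11 differences, 4 transitions and 7 transversions, so the answer is 7.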